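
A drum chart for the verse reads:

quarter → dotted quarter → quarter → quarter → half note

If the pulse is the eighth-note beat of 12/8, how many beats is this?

One eighth-note beat = 2 sixteenth notes.
Convert each value to sixteenth notes: quarter = 4; dotted quarter = 6; quarter = 4; quarter = 4; half note = 8.
Total: 4 + 6 + 4 + 4 + 8 = 26.
26 ÷ 2 = 13 beats.

13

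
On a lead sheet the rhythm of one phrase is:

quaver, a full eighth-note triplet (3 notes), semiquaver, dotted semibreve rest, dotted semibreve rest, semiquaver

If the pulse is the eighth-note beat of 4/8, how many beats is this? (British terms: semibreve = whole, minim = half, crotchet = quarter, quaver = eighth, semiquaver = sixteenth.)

28

One eighth-note beat = 2 sixteenth notes.
Convert each value to sixteenth notes: quaver = 2; a full eighth-note triplet (3 notes) (three triplet eighths span one quarter) = 4; semiquaver = 1; dotted semibreve rest = 24; dotted semibreve rest = 24; semiquaver = 1.
Sum: 2 + 4 + 1 + 24 + 24 + 1 = 56.
56 ÷ 2 = 28 beats.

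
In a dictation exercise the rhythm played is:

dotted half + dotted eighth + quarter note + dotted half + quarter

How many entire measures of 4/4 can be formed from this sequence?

2

One bar of 4/4 = 16 sixteenth notes.
In sixteenth notes: dotted half = 12; dotted eighth = 3; quarter note = 4; dotted half = 12; quarter = 4.
Altogether 12 + 3 + 4 + 12 + 4 = 35.
35 ÷ 16 = 2 complete bars with 3 left over.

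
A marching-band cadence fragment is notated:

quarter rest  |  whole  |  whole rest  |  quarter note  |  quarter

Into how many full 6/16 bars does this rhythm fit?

One bar of 6/16 = 3 eighth notes.
In eighth notes: quarter rest = 2; whole = 8; whole rest = 8; quarter note = 2; quarter = 2.
Adding: 2 + 8 + 8 + 2 + 2 = 22.
22 ÷ 3 = 7 complete bars with 1 left over.

7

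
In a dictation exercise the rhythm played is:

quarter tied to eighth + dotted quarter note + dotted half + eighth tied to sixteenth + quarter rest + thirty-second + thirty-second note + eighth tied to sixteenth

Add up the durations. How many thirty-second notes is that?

Working in thirty-second notes: quarter tied to eighth (quarter + eighth) = 12; dotted quarter note = 12; dotted half = 24; eighth tied to sixteenth (eighth + sixteenth) = 6; quarter rest = 8; thirty-second = 1; thirty-second note = 1; eighth tied to sixteenth (eighth + sixteenth) = 6.
Total: 12 + 12 + 24 + 6 + 8 + 1 + 1 + 6 = 70 thirty-second notes.

70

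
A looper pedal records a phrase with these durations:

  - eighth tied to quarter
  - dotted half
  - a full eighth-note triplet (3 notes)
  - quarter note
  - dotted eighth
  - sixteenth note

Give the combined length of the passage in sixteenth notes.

30

In sixteenth notes: eighth tied to quarter (eighth + quarter) = 6; dotted half = 12; a full eighth-note triplet (3 notes) (three triplet eighths span one quarter) = 4; quarter note = 4; dotted eighth = 3; sixteenth note = 1.
Adding: 6 + 12 + 4 + 4 + 3 + 1 = 30 sixteenth notes.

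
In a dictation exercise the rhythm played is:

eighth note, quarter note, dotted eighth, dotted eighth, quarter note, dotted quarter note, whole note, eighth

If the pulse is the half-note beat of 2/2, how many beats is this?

5

One half-note beat = 8 sixteenth notes.
Each duration in sixteenth notes: eighth note = 2; quarter note = 4; dotted eighth = 3; dotted eighth = 3; quarter note = 4; dotted quarter note = 6; whole note = 16; eighth = 2.
Altogether 2 + 4 + 3 + 3 + 4 + 6 + 16 + 2 = 40.
40 ÷ 8 = 5 beats.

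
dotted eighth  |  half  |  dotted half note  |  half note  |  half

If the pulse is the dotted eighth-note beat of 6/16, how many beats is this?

13

One dotted eighth-note beat = 3 sixteenth notes.
Working in sixteenth notes: dotted eighth = 3; half = 8; dotted half note = 12; half note = 8; half = 8.
Sum: 3 + 8 + 12 + 8 + 8 = 39.
39 ÷ 3 = 13 beats.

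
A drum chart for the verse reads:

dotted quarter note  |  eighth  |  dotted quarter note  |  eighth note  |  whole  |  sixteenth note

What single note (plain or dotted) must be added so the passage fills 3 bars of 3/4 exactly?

dotted eighth note

3 bars of 3/4 = 36 sixteenth notes.
Each duration in sixteenth notes: dotted quarter note = 6; eighth = 2; dotted quarter note = 6; eighth note = 2; whole = 16; sixteenth note = 1.
Altogether 6 + 2 + 6 + 2 + 16 + 1 = 33.
Remaining: 36 − 33 = 3 sixteenth notes, which is a dotted eighth note.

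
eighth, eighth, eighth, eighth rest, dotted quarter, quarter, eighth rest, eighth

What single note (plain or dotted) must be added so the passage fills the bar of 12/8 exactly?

The bar of 12/8 = 12 eighth notes.
Each duration in eighth notes: eighth = 1; eighth = 1; eighth = 1; eighth rest = 1; dotted quarter = 3; quarter = 2; eighth rest = 1; eighth = 1.
Adding: 1 + 1 + 1 + 1 + 3 + 2 + 1 + 1 = 11.
Remaining: 12 − 11 = 1 eighth note, which is a eighth note.

eighth note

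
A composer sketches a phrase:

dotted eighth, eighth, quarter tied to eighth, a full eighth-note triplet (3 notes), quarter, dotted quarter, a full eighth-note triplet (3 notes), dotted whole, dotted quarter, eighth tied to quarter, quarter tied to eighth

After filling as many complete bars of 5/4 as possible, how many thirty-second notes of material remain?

One bar of 5/4 = 20 sixteenth notes.
Convert each value to sixteenth notes: dotted eighth = 3; eighth = 2; quarter tied to eighth (quarter + eighth) = 6; a full eighth-note triplet (3 notes) (three triplet eighths span one quarter) = 4; quarter = 4; dotted quarter = 6; a full eighth-note triplet (3 notes) (three triplet eighths span one quarter) = 4; dotted whole = 24; dotted quarter = 6; eighth tied to quarter (eighth + quarter) = 6; quarter tied to eighth (quarter + eighth) = 6.
Altogether 3 + 2 + 6 + 4 + 4 + 6 + 4 + 24 + 6 + 6 + 6 = 71.
71 ÷ 20 = 3 complete bars with 11 sixteenth notes remaining = 22 thirty-second notes.

22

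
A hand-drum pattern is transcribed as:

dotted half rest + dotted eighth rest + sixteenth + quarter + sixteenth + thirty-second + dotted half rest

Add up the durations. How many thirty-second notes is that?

Working in thirty-second notes: dotted half rest = 24; dotted eighth rest = 6; sixteenth = 2; quarter = 8; sixteenth = 2; thirty-second = 1; dotted half rest = 24.
Total: 24 + 6 + 2 + 8 + 2 + 1 + 24 = 67 thirty-second notes.

67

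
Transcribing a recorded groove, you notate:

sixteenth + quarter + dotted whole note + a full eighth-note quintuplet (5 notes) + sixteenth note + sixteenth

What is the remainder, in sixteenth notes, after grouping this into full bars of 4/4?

7

One bar of 4/4 = 16 sixteenth notes.
In sixteenth notes: sixteenth = 1; quarter = 4; dotted whole note = 24; a full eighth-note quintuplet (5 notes) (five quintuplet eighths span one half) = 8; sixteenth note = 1; sixteenth = 1.
Adding: 1 + 4 + 24 + 8 + 1 + 1 = 39.
39 ÷ 16 = 2 complete bars with 7 sixteenth notes remaining.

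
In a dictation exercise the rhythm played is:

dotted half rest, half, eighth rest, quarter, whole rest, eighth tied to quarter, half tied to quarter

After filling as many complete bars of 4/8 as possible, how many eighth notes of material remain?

2

One bar of 4/8 = 4 eighth notes.
Working in eighth notes: dotted half rest = 6; half = 4; eighth rest = 1; quarter = 2; whole rest = 8; eighth tied to quarter (eighth + quarter) = 3; half tied to quarter (half + quarter) = 6.
Total: 6 + 4 + 1 + 2 + 8 + 3 + 6 = 30.
30 ÷ 4 = 7 complete bars with 2 eighth notes remaining.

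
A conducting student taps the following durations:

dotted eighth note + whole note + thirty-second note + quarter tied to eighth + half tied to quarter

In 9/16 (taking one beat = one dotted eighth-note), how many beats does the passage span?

12.5

One dotted eighth-note beat = 6 thirty-second notes.
Convert each value to thirty-second notes: dotted eighth note = 6; whole note = 32; thirty-second note = 1; quarter tied to eighth (quarter + eighth) = 12; half tied to quarter (half + quarter) = 24.
Sum: 6 + 32 + 1 + 12 + 24 = 75.
75 ÷ 6 = 12.5 beats.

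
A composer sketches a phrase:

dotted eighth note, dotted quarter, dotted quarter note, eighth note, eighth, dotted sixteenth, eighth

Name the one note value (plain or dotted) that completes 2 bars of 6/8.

2 bars of 6/8 = 48 thirty-second notes.
Each duration in thirty-second notes: dotted eighth note = 6; dotted quarter = 12; dotted quarter note = 12; eighth note = 4; eighth = 4; dotted sixteenth = 3; eighth = 4.
Total: 6 + 12 + 12 + 4 + 4 + 3 + 4 = 45.
Remaining: 48 − 45 = 3 thirty-second notes, which is a dotted sixteenth note.

dotted sixteenth note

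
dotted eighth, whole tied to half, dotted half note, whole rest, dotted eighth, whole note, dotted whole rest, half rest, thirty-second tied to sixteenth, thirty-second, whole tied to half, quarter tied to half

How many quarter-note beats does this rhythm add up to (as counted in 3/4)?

One quarter-note beat = 8 thirty-second notes.
Working in thirty-second notes: dotted eighth = 6; whole tied to half (whole + half) = 48; dotted half note = 24; whole rest = 32; dotted eighth = 6; whole note = 32; dotted whole rest = 48; half rest = 16; thirty-second tied to sixteenth (thirty-second + sixteenth) = 3; thirty-second = 1; whole tied to half (whole + half) = 48; quarter tied to half (quarter + half) = 24.
Total: 6 + 48 + 24 + 32 + 6 + 32 + 48 + 16 + 3 + 1 + 48 + 24 = 288.
288 ÷ 8 = 36 beats.

36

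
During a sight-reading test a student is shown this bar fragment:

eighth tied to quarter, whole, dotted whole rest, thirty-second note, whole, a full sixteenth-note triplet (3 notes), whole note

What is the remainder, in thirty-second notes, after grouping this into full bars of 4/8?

One bar of 4/8 = 16 thirty-second notes.
Convert each value to thirty-second notes: eighth tied to quarter (eighth + quarter) = 12; whole = 32; dotted whole rest = 48; thirty-second note = 1; whole = 32; a full sixteenth-note triplet (3 notes) (three triplet sixteenths span one eighth) = 4; whole note = 32.
Sum: 12 + 32 + 48 + 1 + 32 + 4 + 32 = 161.
161 ÷ 16 = 10 complete bars with 1 thirty-second note remaining.

1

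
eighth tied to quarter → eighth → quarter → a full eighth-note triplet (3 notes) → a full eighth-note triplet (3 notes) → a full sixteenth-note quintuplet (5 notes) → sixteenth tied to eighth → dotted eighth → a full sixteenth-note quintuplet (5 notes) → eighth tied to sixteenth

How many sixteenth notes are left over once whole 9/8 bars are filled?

1

One bar of 9/8 = 18 sixteenth notes.
In sixteenth notes: eighth tied to quarter (eighth + quarter) = 6; eighth = 2; quarter = 4; a full eighth-note triplet (3 notes) (three triplet eighths span one quarter) = 4; a full eighth-note triplet (3 notes) (three triplet eighths span one quarter) = 4; a full sixteenth-note quintuplet (5 notes) (five quintuplet sixteenths span one quarter) = 4; sixteenth tied to eighth (sixteenth + eighth) = 3; dotted eighth = 3; a full sixteenth-note quintuplet (5 notes) (five quintuplet sixteenths span one quarter) = 4; eighth tied to sixteenth (eighth + sixteenth) = 3.
Adding: 6 + 2 + 4 + 4 + 4 + 4 + 3 + 3 + 4 + 3 = 37.
37 ÷ 18 = 2 complete bars with 1 sixteenth note remaining.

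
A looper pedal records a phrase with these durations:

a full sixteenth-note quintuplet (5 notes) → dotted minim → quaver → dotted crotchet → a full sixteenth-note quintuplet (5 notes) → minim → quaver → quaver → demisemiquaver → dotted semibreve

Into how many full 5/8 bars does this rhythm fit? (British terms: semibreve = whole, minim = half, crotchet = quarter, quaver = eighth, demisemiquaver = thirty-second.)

One bar of 5/8 = 20 thirty-second notes.
Convert each value to thirty-second notes: a full sixteenth-note quintuplet (5 notes) (five quintuplet sixteenths span one quarter) = 8; dotted minim = 24; quaver = 4; dotted crotchet = 12; a full sixteenth-note quintuplet (5 notes) (five quintuplet sixteenths span one quarter) = 8; minim = 16; quaver = 4; quaver = 4; demisemiquaver = 1; dotted semibreve = 48.
Altogether 8 + 24 + 4 + 12 + 8 + 16 + 4 + 4 + 1 + 48 = 129.
129 ÷ 20 = 6 complete bars with 9 left over.

6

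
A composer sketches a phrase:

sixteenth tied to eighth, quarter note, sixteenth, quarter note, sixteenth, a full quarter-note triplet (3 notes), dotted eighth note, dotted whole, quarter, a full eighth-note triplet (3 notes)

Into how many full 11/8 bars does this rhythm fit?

One bar of 11/8 = 22 sixteenth notes.
In sixteenth notes: sixteenth tied to eighth (sixteenth + eighth) = 3; quarter note = 4; sixteenth = 1; quarter note = 4; sixteenth = 1; a full quarter-note triplet (3 notes) (three triplet quarters span one half) = 8; dotted eighth note = 3; dotted whole = 24; quarter = 4; a full eighth-note triplet (3 notes) (three triplet eighths span one quarter) = 4.
Altogether 3 + 4 + 1 + 4 + 1 + 8 + 3 + 24 + 4 + 4 = 56.
56 ÷ 22 = 2 complete bars with 12 left over.

2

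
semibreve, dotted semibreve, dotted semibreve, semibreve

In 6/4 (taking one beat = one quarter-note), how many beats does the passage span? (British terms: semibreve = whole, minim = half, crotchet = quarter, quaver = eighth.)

20

One quarter-note beat = 2 eighth notes.
Each duration in eighth notes: semibreve = 8; dotted semibreve = 12; dotted semibreve = 12; semibreve = 8.
Adding: 8 + 12 + 12 + 8 = 40.
40 ÷ 2 = 20 beats.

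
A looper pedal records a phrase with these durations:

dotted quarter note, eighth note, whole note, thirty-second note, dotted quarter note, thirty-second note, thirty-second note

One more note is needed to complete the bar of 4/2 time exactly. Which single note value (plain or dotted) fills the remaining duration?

thirty-second note

The bar of 4/2 = 64 thirty-second notes.
Each duration in thirty-second notes: dotted quarter note = 12; eighth note = 4; whole note = 32; thirty-second note = 1; dotted quarter note = 12; thirty-second note = 1; thirty-second note = 1.
Altogether 12 + 4 + 32 + 1 + 12 + 1 + 1 = 63.
Remaining: 64 − 63 = 1 thirty-second note, which is a thirty-second note.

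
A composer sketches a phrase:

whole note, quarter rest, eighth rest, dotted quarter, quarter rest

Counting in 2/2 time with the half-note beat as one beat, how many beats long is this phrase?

4

One half-note beat = 4 eighth notes.
Express everything in eighth notes: whole note = 8; quarter rest = 2; eighth rest = 1; dotted quarter = 3; quarter rest = 2.
Sum: 8 + 2 + 1 + 3 + 2 = 16.
16 ÷ 4 = 4 beats.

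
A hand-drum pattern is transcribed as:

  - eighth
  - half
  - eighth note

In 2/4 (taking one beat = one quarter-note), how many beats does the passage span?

3

One quarter-note beat = 2 eighth notes.
In eighth notes: eighth = 1; half = 4; eighth note = 1.
Total: 1 + 4 + 1 = 6.
6 ÷ 2 = 3 beats.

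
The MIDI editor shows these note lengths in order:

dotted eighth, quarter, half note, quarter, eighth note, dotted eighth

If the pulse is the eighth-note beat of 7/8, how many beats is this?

One eighth-note beat = 2 sixteenth notes.
Convert each value to sixteenth notes: dotted eighth = 3; quarter = 4; half note = 8; quarter = 4; eighth note = 2; dotted eighth = 3.
Adding: 3 + 4 + 8 + 4 + 2 + 3 = 24.
24 ÷ 2 = 12 beats.

12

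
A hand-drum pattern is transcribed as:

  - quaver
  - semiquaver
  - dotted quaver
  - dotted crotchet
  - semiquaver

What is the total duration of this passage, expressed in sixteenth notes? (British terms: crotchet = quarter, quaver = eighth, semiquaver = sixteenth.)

Convert each value to sixteenth notes: quaver = 2; semiquaver = 1; dotted quaver = 3; dotted crotchet = 6; semiquaver = 1.
Sum: 2 + 1 + 3 + 6 + 1 = 13 sixteenth notes.

13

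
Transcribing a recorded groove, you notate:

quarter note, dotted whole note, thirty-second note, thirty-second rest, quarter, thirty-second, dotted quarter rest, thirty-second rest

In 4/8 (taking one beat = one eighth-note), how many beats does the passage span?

One eighth-note beat = 4 thirty-second notes.
Convert each value to thirty-second notes: quarter note = 8; dotted whole note = 48; thirty-second note = 1; thirty-second rest = 1; quarter = 8; thirty-second = 1; dotted quarter rest = 12; thirty-second rest = 1.
Altogether 8 + 48 + 1 + 1 + 8 + 1 + 12 + 1 = 80.
80 ÷ 4 = 20 beats.

20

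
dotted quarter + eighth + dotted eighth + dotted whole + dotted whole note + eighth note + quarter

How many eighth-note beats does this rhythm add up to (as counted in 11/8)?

32.5

One eighth-note beat = 2 sixteenth notes.
Convert each value to sixteenth notes: dotted quarter = 6; eighth = 2; dotted eighth = 3; dotted whole = 24; dotted whole note = 24; eighth note = 2; quarter = 4.
Adding: 6 + 2 + 3 + 24 + 24 + 2 + 4 = 65.
65 ÷ 2 = 32.5 beats.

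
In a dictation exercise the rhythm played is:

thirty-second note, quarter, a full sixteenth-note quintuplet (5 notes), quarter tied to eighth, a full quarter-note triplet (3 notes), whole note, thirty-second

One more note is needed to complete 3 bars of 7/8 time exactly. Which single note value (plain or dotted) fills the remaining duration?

3 bars of 7/8 = 84 thirty-second notes.
Convert each value to thirty-second notes: thirty-second note = 1; quarter = 8; a full sixteenth-note quintuplet (5 notes) (five quintuplet sixteenths span one quarter) = 8; quarter tied to eighth (quarter + eighth) = 12; a full quarter-note triplet (3 notes) (three triplet quarters span one half) = 16; whole note = 32; thirty-second = 1.
Total: 1 + 8 + 8 + 12 + 16 + 32 + 1 = 78.
Remaining: 84 − 78 = 6 thirty-second notes, which is a dotted eighth note.

dotted eighth note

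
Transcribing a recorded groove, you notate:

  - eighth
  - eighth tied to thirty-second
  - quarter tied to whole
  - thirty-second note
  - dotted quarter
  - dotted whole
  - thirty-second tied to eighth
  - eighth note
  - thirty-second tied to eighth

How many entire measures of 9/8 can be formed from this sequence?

3

One bar of 9/8 = 36 thirty-second notes.
Each duration in thirty-second notes: eighth = 4; eighth tied to thirty-second (eighth + thirty-second) = 5; quarter tied to whole (quarter + whole) = 40; thirty-second note = 1; dotted quarter = 12; dotted whole = 48; thirty-second tied to eighth (thirty-second + eighth) = 5; eighth note = 4; thirty-second tied to eighth (thirty-second + eighth) = 5.
Sum: 4 + 5 + 40 + 1 + 12 + 48 + 5 + 4 + 5 = 124.
124 ÷ 36 = 3 complete bars with 16 left over.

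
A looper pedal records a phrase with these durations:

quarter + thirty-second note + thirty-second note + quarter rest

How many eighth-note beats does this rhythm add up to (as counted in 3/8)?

One eighth-note beat = 4 thirty-second notes.
In thirty-second notes: quarter = 8; thirty-second note = 1; thirty-second note = 1; quarter rest = 8.
Altogether 8 + 1 + 1 + 8 = 18.
18 ÷ 4 = 4.5 beats.

4.5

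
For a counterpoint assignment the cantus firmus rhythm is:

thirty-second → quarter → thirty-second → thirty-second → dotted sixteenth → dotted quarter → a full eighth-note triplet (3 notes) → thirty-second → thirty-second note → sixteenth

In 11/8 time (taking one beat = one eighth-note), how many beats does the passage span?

One eighth-note beat = 4 thirty-second notes.
Convert each value to thirty-second notes: thirty-second = 1; quarter = 8; thirty-second = 1; thirty-second = 1; dotted sixteenth = 3; dotted quarter = 12; a full eighth-note triplet (3 notes) (three triplet eighths span one quarter) = 8; thirty-second = 1; thirty-second note = 1; sixteenth = 2.
Altogether 1 + 8 + 1 + 1 + 3 + 12 + 8 + 1 + 1 + 2 = 38.
38 ÷ 4 = 9.5 beats.

9.5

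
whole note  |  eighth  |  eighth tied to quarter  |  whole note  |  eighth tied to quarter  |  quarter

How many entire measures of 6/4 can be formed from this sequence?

2

One bar of 6/4 = 12 eighth notes.
Each duration in eighth notes: whole note = 8; eighth = 1; eighth tied to quarter (eighth + quarter) = 3; whole note = 8; eighth tied to quarter (eighth + quarter) = 3; quarter = 2.
Total: 8 + 1 + 3 + 8 + 3 + 2 = 25.
25 ÷ 12 = 2 complete bars with 1 left over.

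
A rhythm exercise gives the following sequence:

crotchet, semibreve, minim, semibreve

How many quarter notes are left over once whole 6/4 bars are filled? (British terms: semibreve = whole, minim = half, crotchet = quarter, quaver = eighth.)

5

One bar of 6/4 = 6 quarter notes.
In quarter notes: crotchet = 1; semibreve = 4; minim = 2; semibreve = 4.
Total: 1 + 4 + 2 + 4 = 11.
11 ÷ 6 = 1 complete bar with 5 quarter notes remaining.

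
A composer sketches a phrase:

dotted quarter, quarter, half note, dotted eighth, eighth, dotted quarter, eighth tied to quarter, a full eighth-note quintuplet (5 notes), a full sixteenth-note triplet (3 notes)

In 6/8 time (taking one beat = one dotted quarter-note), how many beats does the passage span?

7.5

One dotted quarter-note beat = 6 sixteenth notes.
Each duration in sixteenth notes: dotted quarter = 6; quarter = 4; half note = 8; dotted eighth = 3; eighth = 2; dotted quarter = 6; eighth tied to quarter (eighth + quarter) = 6; a full eighth-note quintuplet (5 notes) (five quintuplet eighths span one half) = 8; a full sixteenth-note triplet (3 notes) (three triplet sixteenths span one eighth) = 2.
Altogether 6 + 4 + 8 + 3 + 2 + 6 + 6 + 8 + 2 = 45.
45 ÷ 6 = 7.5 beats.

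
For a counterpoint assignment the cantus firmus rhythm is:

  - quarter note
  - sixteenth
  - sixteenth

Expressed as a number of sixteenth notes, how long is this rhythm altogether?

Each duration in sixteenth notes: quarter note = 4; sixteenth = 1; sixteenth = 1.
Altogether 4 + 1 + 1 = 6 sixteenth notes.

6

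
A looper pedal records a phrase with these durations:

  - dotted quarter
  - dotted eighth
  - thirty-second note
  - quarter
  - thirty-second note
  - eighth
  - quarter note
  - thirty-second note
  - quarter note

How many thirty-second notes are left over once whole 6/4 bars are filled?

One bar of 6/4 = 48 thirty-second notes.
Convert each value to thirty-second notes: dotted quarter = 12; dotted eighth = 6; thirty-second note = 1; quarter = 8; thirty-second note = 1; eighth = 4; quarter note = 8; thirty-second note = 1; quarter note = 8.
Sum: 12 + 6 + 1 + 8 + 1 + 4 + 8 + 1 + 8 = 49.
49 ÷ 48 = 1 complete bar with 1 thirty-second note remaining.

1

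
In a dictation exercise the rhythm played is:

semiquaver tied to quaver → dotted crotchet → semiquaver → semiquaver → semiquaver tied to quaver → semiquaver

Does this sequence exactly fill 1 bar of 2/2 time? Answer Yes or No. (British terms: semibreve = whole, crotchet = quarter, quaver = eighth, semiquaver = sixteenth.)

No

One bar of 2/2 = 16 sixteenth notes.
Convert each value to sixteenth notes: semiquaver tied to quaver (semiquaver + quaver) = 3; dotted crotchet = 6; semiquaver = 1; semiquaver = 1; semiquaver tied to quaver (semiquaver + quaver) = 3; semiquaver = 1.
Adding: 3 + 6 + 1 + 1 + 3 + 1 = 15.
15 falls short of 16, so the answer is No.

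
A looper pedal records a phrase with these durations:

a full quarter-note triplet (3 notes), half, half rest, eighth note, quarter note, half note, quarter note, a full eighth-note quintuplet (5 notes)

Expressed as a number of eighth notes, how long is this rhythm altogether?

Working in eighth notes: a full quarter-note triplet (3 notes) (three triplet quarters span one half) = 4; half = 4; half rest = 4; eighth note = 1; quarter note = 2; half note = 4; quarter note = 2; a full eighth-note quintuplet (5 notes) (five quintuplet eighths span one half) = 4.
Sum: 4 + 4 + 4 + 1 + 2 + 4 + 2 + 4 = 25 eighth notes.

25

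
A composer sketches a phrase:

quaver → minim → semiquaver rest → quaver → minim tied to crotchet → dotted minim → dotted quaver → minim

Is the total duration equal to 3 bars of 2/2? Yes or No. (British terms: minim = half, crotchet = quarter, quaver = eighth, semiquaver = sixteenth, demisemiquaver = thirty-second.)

One bar of 2/2 = 16 sixteenth notes, so 3 bars = 48.
Each duration in sixteenth notes: quaver = 2; minim = 8; semiquaver rest = 1; quaver = 2; minim tied to crotchet (minim + crotchet) = 12; dotted minim = 12; dotted quaver = 3; minim = 8.
Total: 2 + 8 + 1 + 2 + 12 + 12 + 3 + 8 = 48.
48 equals 48, so the answer is Yes.

Yes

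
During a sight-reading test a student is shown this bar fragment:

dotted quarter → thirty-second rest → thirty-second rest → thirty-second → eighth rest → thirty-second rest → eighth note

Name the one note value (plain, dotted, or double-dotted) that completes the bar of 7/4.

whole note

The bar of 7/4 = 56 thirty-second notes.
In thirty-second notes: dotted quarter = 12; thirty-second rest = 1; thirty-second rest = 1; thirty-second = 1; eighth rest = 4; thirty-second rest = 1; eighth note = 4.
Altogether 12 + 1 + 1 + 1 + 4 + 1 + 4 = 24.
Remaining: 56 − 24 = 32 thirty-second notes, which is a whole note.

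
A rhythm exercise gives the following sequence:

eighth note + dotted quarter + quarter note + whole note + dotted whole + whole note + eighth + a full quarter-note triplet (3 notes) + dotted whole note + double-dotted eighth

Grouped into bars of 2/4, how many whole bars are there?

13

One bar of 2/4 = 16 thirty-second notes.
In thirty-second notes: eighth note = 4; dotted quarter = 12; quarter note = 8; whole note = 32; dotted whole = 48; whole note = 32; eighth = 4; a full quarter-note triplet (3 notes) (three triplet quarters span one half) = 16; dotted whole note = 48; double-dotted eighth = 7.
Altogether 4 + 12 + 8 + 32 + 48 + 32 + 4 + 16 + 48 + 7 = 211.
211 ÷ 16 = 13 complete bars with 3 left over.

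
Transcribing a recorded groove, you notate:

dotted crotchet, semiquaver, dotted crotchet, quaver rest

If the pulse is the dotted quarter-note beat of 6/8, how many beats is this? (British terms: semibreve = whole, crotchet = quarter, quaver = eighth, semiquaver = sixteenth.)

One dotted quarter-note beat = 6 sixteenth notes.
Convert each value to sixteenth notes: dotted crotchet = 6; semiquaver = 1; dotted crotchet = 6; quaver rest = 2.
Adding: 6 + 1 + 6 + 2 = 15.
15 ÷ 6 = 2.5 beats.

2.5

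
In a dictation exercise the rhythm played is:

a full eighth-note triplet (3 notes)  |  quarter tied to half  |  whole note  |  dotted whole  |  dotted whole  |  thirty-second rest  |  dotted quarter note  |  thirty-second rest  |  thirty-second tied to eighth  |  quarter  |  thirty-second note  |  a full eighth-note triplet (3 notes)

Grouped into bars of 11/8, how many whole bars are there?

4

One bar of 11/8 = 44 thirty-second notes.
Working in thirty-second notes: a full eighth-note triplet (3 notes) (three triplet eighths span one quarter) = 8; quarter tied to half (quarter + half) = 24; whole note = 32; dotted whole = 48; dotted whole = 48; thirty-second rest = 1; dotted quarter note = 12; thirty-second rest = 1; thirty-second tied to eighth (thirty-second + eighth) = 5; quarter = 8; thirty-second note = 1; a full eighth-note triplet (3 notes) (three triplet eighths span one quarter) = 8.
Sum: 8 + 24 + 32 + 48 + 48 + 1 + 12 + 1 + 5 + 8 + 1 + 8 = 196.
196 ÷ 44 = 4 complete bars with 20 left over.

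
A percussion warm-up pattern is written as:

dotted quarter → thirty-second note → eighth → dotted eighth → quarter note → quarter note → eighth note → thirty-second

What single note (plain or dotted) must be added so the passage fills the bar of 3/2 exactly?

eighth note

The bar of 3/2 = 48 thirty-second notes.
Working in thirty-second notes: dotted quarter = 12; thirty-second note = 1; eighth = 4; dotted eighth = 6; quarter note = 8; quarter note = 8; eighth note = 4; thirty-second = 1.
Total: 12 + 1 + 4 + 6 + 8 + 8 + 4 + 1 = 44.
Remaining: 48 − 44 = 4 thirty-second notes, which is a eighth note.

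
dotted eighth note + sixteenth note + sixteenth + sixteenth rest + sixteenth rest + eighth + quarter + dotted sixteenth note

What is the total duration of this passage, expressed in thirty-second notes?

29

Working in thirty-second notes: dotted eighth note = 6; sixteenth note = 2; sixteenth = 2; sixteenth rest = 2; sixteenth rest = 2; eighth = 4; quarter = 8; dotted sixteenth note = 3.
Total: 6 + 2 + 2 + 2 + 2 + 4 + 8 + 3 = 29 thirty-second notes.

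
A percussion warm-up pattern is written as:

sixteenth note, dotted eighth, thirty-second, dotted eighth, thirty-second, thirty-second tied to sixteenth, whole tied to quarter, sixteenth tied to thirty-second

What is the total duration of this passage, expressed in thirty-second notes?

62

Convert each value to thirty-second notes: sixteenth note = 2; dotted eighth = 6; thirty-second = 1; dotted eighth = 6; thirty-second = 1; thirty-second tied to sixteenth (thirty-second + sixteenth) = 3; whole tied to quarter (whole + quarter) = 40; sixteenth tied to thirty-second (sixteenth + thirty-second) = 3.
Adding: 2 + 6 + 1 + 6 + 1 + 3 + 40 + 3 = 62 thirty-second notes.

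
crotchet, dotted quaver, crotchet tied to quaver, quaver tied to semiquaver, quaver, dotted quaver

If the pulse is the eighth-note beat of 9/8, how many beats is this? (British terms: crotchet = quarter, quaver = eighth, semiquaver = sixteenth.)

One eighth-note beat = 2 sixteenth notes.
In sixteenth notes: crotchet = 4; dotted quaver = 3; crotchet tied to quaver (crotchet + quaver) = 6; quaver tied to semiquaver (quaver + semiquaver) = 3; quaver = 2; dotted quaver = 3.
Sum: 4 + 3 + 6 + 3 + 2 + 3 = 21.
21 ÷ 2 = 10.5 beats.

10.5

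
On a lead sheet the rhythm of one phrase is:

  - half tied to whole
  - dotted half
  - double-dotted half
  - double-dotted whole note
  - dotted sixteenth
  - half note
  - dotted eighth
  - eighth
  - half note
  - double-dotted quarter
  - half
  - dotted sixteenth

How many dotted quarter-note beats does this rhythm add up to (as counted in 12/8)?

19.5

One dotted quarter-note beat = 12 thirty-second notes.
Convert each value to thirty-second notes: half tied to whole (half + whole) = 48; dotted half = 24; double-dotted half = 28; double-dotted whole note = 56; dotted sixteenth = 3; half note = 16; dotted eighth = 6; eighth = 4; half note = 16; double-dotted quarter = 14; half = 16; dotted sixteenth = 3.
Altogether 48 + 24 + 28 + 56 + 3 + 16 + 6 + 4 + 16 + 14 + 16 + 3 = 234.
234 ÷ 12 = 19.5 beats.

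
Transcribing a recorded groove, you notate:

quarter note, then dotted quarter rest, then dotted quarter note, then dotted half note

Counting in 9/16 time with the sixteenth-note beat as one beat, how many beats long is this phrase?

One sixteenth-note beat = 2 thirty-second notes.
Convert each value to thirty-second notes: quarter note = 8; dotted quarter rest = 12; dotted quarter note = 12; dotted half note = 24.
Adding: 8 + 12 + 12 + 24 = 56.
56 ÷ 2 = 28 beats.

28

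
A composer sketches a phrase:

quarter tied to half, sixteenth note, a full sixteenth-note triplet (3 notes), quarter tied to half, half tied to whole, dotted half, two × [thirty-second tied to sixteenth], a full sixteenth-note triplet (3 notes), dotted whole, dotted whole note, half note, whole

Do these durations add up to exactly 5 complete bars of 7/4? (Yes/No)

One bar of 7/4 = 56 thirty-second notes, so 5 bars = 280.
Express everything in thirty-second notes: quarter tied to half (quarter + half) = 24; sixteenth note = 2; a full sixteenth-note triplet (3 notes) (three triplet sixteenths span one eighth) = 4; quarter tied to half (quarter + half) = 24; half tied to whole (half + whole) = 48; dotted half = 24; thirty-second tied to sixteenth (thirty-second + sixteenth) = 3; thirty-second tied to sixteenth (thirty-second + sixteenth) = 3; a full sixteenth-note triplet (3 notes) (three triplet sixteenths span one eighth) = 4; dotted whole = 48; dotted whole note = 48; half note = 16; whole = 32.
Sum: 24 + 2 + 4 + 24 + 48 + 24 + 3 + 3 + 4 + 48 + 48 + 16 + 32 = 280.
280 equals 280, so the answer is Yes.

Yes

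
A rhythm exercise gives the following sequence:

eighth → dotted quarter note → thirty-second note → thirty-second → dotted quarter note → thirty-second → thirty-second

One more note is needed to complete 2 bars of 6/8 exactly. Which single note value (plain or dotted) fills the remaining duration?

half note

2 bars of 6/8 = 48 thirty-second notes.
Working in thirty-second notes: eighth = 4; dotted quarter note = 12; thirty-second note = 1; thirty-second = 1; dotted quarter note = 12; thirty-second = 1; thirty-second = 1.
Adding: 4 + 12 + 1 + 1 + 12 + 1 + 1 = 32.
Remaining: 48 − 32 = 16 thirty-second notes, which is a half note.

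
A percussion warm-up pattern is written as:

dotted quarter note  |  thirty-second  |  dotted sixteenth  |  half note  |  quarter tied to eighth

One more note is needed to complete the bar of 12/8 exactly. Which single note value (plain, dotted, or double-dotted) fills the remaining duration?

The bar of 12/8 = 48 thirty-second notes.
Express everything in thirty-second notes: dotted quarter note = 12; thirty-second = 1; dotted sixteenth = 3; half note = 16; quarter tied to eighth (quarter + eighth) = 12.
Adding: 12 + 1 + 3 + 16 + 12 = 44.
Remaining: 48 − 44 = 4 thirty-second notes, which is a eighth note.

eighth note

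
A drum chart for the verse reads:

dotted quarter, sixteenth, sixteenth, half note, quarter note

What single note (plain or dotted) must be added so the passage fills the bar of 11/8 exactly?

The bar of 11/8 = 22 sixteenth notes.
Convert each value to sixteenth notes: dotted quarter = 6; sixteenth = 1; sixteenth = 1; half note = 8; quarter note = 4.
Sum: 6 + 1 + 1 + 8 + 4 = 20.
Remaining: 22 − 20 = 2 sixteenth notes, which is a eighth note.

eighth note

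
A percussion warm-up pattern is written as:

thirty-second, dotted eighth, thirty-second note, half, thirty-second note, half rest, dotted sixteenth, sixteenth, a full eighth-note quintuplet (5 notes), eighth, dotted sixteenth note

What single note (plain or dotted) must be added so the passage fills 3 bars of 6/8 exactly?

3 bars of 6/8 = 72 thirty-second notes.
Convert each value to thirty-second notes: thirty-second = 1; dotted eighth = 6; thirty-second note = 1; half = 16; thirty-second note = 1; half rest = 16; dotted sixteenth = 3; sixteenth = 2; a full eighth-note quintuplet (5 notes) (five quintuplet eighths span one half) = 16; eighth = 4; dotted sixteenth note = 3.
Sum: 1 + 6 + 1 + 16 + 1 + 16 + 3 + 2 + 16 + 4 + 3 = 69.
Remaining: 72 − 69 = 3 thirty-second notes, which is a dotted sixteenth note.

dotted sixteenth note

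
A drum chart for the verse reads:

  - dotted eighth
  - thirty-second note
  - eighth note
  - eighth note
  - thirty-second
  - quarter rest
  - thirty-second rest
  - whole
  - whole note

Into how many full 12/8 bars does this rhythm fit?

One bar of 12/8 = 48 thirty-second notes.
Express everything in thirty-second notes: dotted eighth = 6; thirty-second note = 1; eighth note = 4; eighth note = 4; thirty-second = 1; quarter rest = 8; thirty-second rest = 1; whole = 32; whole note = 32.
Altogether 6 + 1 + 4 + 4 + 1 + 8 + 1 + 32 + 32 = 89.
89 ÷ 48 = 1 complete bar with 41 left over.

1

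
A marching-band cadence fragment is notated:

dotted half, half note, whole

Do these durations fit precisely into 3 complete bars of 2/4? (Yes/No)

No

One bar of 2/4 = 2 quarter notes, so 3 bars = 6.
Convert each value to quarter notes: dotted half = 3; half note = 2; whole = 4.
Adding: 3 + 2 + 4 = 9.
9 exceeds 6, so the answer is No.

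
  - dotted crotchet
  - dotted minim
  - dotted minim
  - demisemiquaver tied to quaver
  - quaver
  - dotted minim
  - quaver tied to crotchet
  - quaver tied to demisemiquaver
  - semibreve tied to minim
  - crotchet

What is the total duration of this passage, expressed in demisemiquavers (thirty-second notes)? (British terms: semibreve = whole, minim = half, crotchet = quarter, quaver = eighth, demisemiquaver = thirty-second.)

In thirty-second notes: dotted crotchet = 12; dotted minim = 24; dotted minim = 24; demisemiquaver tied to quaver (demisemiquaver + quaver) = 5; quaver = 4; dotted minim = 24; quaver tied to crotchet (quaver + crotchet) = 12; quaver tied to demisemiquaver (quaver + demisemiquaver) = 5; semibreve tied to minim (semibreve + minim) = 48; crotchet = 8.
Adding: 12 + 24 + 24 + 5 + 4 + 24 + 12 + 5 + 48 + 8 = 166 thirty-second notes.

166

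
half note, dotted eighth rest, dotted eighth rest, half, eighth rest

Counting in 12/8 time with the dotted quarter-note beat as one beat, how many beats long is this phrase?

One dotted quarter-note beat = 6 sixteenth notes.
Convert each value to sixteenth notes: half note = 8; dotted eighth rest = 3; dotted eighth rest = 3; half = 8; eighth rest = 2.
Adding: 8 + 3 + 3 + 8 + 2 = 24.
24 ÷ 6 = 4 beats.

4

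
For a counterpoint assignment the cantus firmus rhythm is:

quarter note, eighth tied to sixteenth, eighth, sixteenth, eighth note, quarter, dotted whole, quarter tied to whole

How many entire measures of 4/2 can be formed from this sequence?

1

One bar of 4/2 = 32 sixteenth notes.
Express everything in sixteenth notes: quarter note = 4; eighth tied to sixteenth (eighth + sixteenth) = 3; eighth = 2; sixteenth = 1; eighth note = 2; quarter = 4; dotted whole = 24; quarter tied to whole (quarter + whole) = 20.
Altogether 4 + 3 + 2 + 1 + 2 + 4 + 24 + 20 = 60.
60 ÷ 32 = 1 complete bar with 28 left over.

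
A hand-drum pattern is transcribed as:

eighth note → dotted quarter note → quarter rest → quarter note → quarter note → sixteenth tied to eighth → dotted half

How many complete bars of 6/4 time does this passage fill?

One bar of 6/4 = 24 sixteenth notes.
Convert each value to sixteenth notes: eighth note = 2; dotted quarter note = 6; quarter rest = 4; quarter note = 4; quarter note = 4; sixteenth tied to eighth (sixteenth + eighth) = 3; dotted half = 12.
Altogether 2 + 6 + 4 + 4 + 4 + 3 + 12 = 35.
35 ÷ 24 = 1 complete bar with 11 left over.

1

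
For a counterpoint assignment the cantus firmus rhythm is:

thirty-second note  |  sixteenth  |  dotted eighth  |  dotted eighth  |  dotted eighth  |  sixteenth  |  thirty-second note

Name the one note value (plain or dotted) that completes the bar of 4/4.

quarter note

The bar of 4/4 = 32 thirty-second notes.
Working in thirty-second notes: thirty-second note = 1; sixteenth = 2; dotted eighth = 6; dotted eighth = 6; dotted eighth = 6; sixteenth = 2; thirty-second note = 1.
Sum: 1 + 2 + 6 + 6 + 6 + 2 + 1 = 24.
Remaining: 32 − 24 = 8 thirty-second notes, which is a quarter note.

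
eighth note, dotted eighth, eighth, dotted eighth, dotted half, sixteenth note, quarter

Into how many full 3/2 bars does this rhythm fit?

One bar of 3/2 = 24 sixteenth notes.
Convert each value to sixteenth notes: eighth note = 2; dotted eighth = 3; eighth = 2; dotted eighth = 3; dotted half = 12; sixteenth note = 1; quarter = 4.
Adding: 2 + 3 + 2 + 3 + 12 + 1 + 4 = 27.
27 ÷ 24 = 1 complete bar with 3 left over.

1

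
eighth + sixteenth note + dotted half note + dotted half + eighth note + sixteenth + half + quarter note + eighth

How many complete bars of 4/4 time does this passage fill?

2

One bar of 4/4 = 16 sixteenth notes.
Express everything in sixteenth notes: eighth = 2; sixteenth note = 1; dotted half note = 12; dotted half = 12; eighth note = 2; sixteenth = 1; half = 8; quarter note = 4; eighth = 2.
Total: 2 + 1 + 12 + 12 + 2 + 1 + 8 + 4 + 2 = 44.
44 ÷ 16 = 2 complete bars with 12 left over.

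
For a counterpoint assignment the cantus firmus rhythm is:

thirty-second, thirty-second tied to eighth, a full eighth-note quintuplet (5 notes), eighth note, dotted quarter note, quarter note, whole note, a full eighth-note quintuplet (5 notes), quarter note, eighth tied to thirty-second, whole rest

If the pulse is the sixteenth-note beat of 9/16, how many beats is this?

69.5

One sixteenth-note beat = 2 thirty-second notes.
Each duration in thirty-second notes: thirty-second = 1; thirty-second tied to eighth (thirty-second + eighth) = 5; a full eighth-note quintuplet (5 notes) (five quintuplet eighths span one half) = 16; eighth note = 4; dotted quarter note = 12; quarter note = 8; whole note = 32; a full eighth-note quintuplet (5 notes) (five quintuplet eighths span one half) = 16; quarter note = 8; eighth tied to thirty-second (eighth + thirty-second) = 5; whole rest = 32.
Adding: 1 + 5 + 16 + 4 + 12 + 8 + 32 + 16 + 8 + 5 + 32 = 139.
139 ÷ 2 = 69.5 beats.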